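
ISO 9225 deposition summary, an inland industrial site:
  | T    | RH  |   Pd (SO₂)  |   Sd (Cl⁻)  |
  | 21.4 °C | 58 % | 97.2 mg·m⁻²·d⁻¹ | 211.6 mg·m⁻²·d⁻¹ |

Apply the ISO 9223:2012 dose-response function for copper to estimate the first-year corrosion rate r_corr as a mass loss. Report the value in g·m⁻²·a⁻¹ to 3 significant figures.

r_corr = 10.9 g·m⁻²·a⁻¹

copper: f(T) = -0.080·(T−10) [T>10 °C] = -0.9120
  SO₂ term: 0.0053·97.2^0.26·exp(0.059·58-0.9120) = 0.2144
  Sd branch = 0.01025·Sd^0.27·e^(0.036·RH+0.049·T) = 1.002 μm/a
  r_corr = 0.2144 + 1.002 = 1.216 μm/a
Convert to mass loss: 1.216 μm/a × 8.96 g/cm³ = 10.9 g·m⁻²·a⁻¹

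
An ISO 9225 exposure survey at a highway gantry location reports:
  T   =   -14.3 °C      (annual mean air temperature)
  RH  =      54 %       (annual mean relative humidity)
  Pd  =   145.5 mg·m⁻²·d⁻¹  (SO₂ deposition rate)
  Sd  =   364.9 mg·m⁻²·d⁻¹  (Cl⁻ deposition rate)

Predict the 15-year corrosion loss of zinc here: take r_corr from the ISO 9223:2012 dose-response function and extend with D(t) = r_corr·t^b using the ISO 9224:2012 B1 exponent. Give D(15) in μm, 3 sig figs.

D(15) = 7.05 μm

zinc: temperature factor f = +0.038·(-24.3) = -0.9234
  Pd branch = 0.0129·Pd^0.44·e^(0.046·RH+f) = 0.5496 μm/a
  Sd branch = 0.0175·Sd^0.57·e^(0.008·RH+0.085·T) = 0.2308 μm/a
  r_corr = 0.5496 + 0.2308 = 0.7803 μm/a
ISO 9224: D(t) = r_corr · t^b with b = 0.813 (zinc, B1)
  D(15) = 0.7803 × 15^0.813 = 0.7803 × 9.04 = 7.054 μm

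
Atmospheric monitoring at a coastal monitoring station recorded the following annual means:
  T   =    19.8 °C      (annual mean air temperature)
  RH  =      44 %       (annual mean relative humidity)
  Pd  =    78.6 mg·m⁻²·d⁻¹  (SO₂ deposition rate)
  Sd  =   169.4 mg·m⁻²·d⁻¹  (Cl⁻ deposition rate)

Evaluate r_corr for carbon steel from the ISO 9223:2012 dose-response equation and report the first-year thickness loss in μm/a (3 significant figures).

carbon steel: temperature factor f = -0.054·(9.8) = -0.5292
  Pd branch = 1.77·Pd^0.52·e^(0.02·RH+f) = 24.32 μm/a
  Cl⁻ term: 0.102·169.4^0.62·exp(0.033·44+0.04·19.8) = 23.18
  r_corr = 24.32 + 23.18 = 47.5 μm/a

r_corr = 47.5 μm/a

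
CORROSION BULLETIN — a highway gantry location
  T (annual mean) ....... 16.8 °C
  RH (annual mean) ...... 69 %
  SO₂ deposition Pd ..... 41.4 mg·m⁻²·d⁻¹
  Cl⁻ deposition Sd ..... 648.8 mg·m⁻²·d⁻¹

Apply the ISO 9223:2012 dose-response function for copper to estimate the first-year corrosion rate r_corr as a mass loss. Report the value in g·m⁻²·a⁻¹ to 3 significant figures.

r_corr = 18.7 g·m⁻²·a⁻¹

copper: f(T) = -0.080·(T−10) [T>10 °C] = -0.5440
  Pd branch = 0.0053·Pd^0.26·e^(0.059·RH+f) = 0.4747 μm/a
  Sd branch = 0.01025·Sd^0.27·e^(0.036·RH+0.049·T) = 1.608 μm/a
  r_corr = 0.4747 + 1.608 = 2.083 μm/a
Convert to mass loss: 2.083 μm/a × 8.96 g/cm³ = 18.66 g·m⁻²·a⁻¹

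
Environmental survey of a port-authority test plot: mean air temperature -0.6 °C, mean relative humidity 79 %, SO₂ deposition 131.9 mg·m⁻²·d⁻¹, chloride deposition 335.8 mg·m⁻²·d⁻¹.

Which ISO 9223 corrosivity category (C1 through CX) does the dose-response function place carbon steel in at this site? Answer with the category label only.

C4

carbon steel: f(T) = +0.150·(T−10) [T≤10 °C] = -1.5900
  SO₂ term: 1.77·131.9^0.52·exp(0.02·79-1.5900) = 22.19
  Sd branch = 0.102·Sd^0.62·e^(0.033·RH+0.04·T) = 49.72 μm/a
  r_corr = 22.19 + 49.72 = 71.91 μm/a
ISO 9223 Table 2 (carbon steel): 50 < 71.9 ≤ 80 μm/a ⇒ C4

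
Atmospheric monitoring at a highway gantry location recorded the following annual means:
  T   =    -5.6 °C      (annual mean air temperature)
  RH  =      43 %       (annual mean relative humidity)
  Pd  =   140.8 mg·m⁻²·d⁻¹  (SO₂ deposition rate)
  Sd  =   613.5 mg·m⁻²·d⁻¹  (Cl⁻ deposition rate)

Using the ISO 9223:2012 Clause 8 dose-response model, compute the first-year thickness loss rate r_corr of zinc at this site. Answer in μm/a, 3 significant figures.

zinc: f(T) = +0.038·(T−10) [T≤10 °C] = -0.5928
  Pd branch = 0.0129·Pd^0.44·e^(0.046·RH+f) = 0.4545 μm/a
  Cl⁻ term: 0.0175·613.5^0.57·exp(0.008·43+0.085·-5.6) = 0.5953
  r_corr = 0.4545 + 0.5953 = 1.05 μm/a

r_corr = 1.05 μm/a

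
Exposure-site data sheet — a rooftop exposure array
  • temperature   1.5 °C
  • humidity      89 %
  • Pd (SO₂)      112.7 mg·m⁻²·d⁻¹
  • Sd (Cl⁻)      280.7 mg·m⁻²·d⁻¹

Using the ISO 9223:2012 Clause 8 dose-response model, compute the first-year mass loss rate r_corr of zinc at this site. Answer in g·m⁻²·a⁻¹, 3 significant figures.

r_corr = 39.2 g·m⁻²·a⁻¹

zinc: T≤10 °C ⇒ hinge +0.038·(1.5−10) = -0.3230
  Pd branch = 0.0129·Pd^0.44·e^(0.046·RH+f) = 4.479 μm/a
  Cl⁻ term: 0.0175·280.7^0.57·exp(0.008·89+0.085·1.5) = 1.007
  r_corr = 4.479 + 1.007 = 5.486 μm/a
Convert to mass loss: 5.486 μm/a × 7.14 g/cm³ = 39.17 g·m⁻²·a⁻¹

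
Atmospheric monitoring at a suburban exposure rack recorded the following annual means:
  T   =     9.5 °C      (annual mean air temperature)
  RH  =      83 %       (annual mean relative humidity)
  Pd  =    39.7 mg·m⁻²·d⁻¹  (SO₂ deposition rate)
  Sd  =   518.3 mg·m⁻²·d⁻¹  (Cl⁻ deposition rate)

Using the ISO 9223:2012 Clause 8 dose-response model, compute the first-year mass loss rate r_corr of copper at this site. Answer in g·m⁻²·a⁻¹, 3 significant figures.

copper: f(T) = +0.126·(T−10) [T≤10 °C] = -0.0630
  Pd branch = 0.0053·Pd^0.26·e^(0.059·RH+f) = 1.735 μm/a
  Cl⁻ term: 0.01025·518.3^0.27·exp(0.036·83+0.049·9.5) = 1.752
  r_corr = 1.735 + 1.752 = 3.487 μm/a
Convert to mass loss: 3.487 μm/a × 8.96 g/cm³ = 31.24 g·m⁻²·a⁻¹

r_corr = 31.2 g·m⁻²·a⁻¹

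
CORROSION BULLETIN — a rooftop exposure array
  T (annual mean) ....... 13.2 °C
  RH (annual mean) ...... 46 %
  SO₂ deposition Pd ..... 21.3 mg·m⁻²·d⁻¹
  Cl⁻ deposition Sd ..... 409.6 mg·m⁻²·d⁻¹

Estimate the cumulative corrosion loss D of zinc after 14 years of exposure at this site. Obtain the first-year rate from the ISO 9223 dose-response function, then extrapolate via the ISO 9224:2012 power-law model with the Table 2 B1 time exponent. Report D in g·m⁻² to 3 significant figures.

D(14) = 166 g·m⁻²

zinc: temperature factor f = -0.071·(3.2) = -0.2272
  Pd branch = 0.0129·Pd^0.44·e^(0.046·RH+f) = 0.3276 μm/a
  Sd branch = 0.0175·Sd^0.57·e^(0.008·RH+0.085·T) = 2.394 μm/a
  r_corr = 0.3276 + 2.394 = 2.722 μm/a
Long-term exponent b (ISO 9224 Table 2, B1) = 0.813
  D(14) = 2.722 × 14^0.813 = 2.722 × 8.547 = 23.26 μm
  Mass loss = 23.26 μm × 7.14 g/cm³ = 166.1 g·m⁻²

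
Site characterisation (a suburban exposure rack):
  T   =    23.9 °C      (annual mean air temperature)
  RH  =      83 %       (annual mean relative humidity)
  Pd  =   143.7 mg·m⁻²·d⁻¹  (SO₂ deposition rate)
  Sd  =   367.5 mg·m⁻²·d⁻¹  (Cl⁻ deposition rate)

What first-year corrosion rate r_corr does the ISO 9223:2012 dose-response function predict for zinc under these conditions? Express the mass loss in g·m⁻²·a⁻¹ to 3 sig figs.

r_corr = 67.6 g·m⁻²·a⁻¹

zinc: f(T) = -0.071·(T−10) [T>10 °C] = -0.9869
  sulphur-dioxide contribution → 1.947 μm/a
  chloride contribution → 7.514 μm/a
  ⇒ r_corr(zinc) = 9.461 μm/a
Convert to mass loss: 9.461 μm/a × 7.14 g/cm³ = 67.55 g·m⁻²·a⁻¹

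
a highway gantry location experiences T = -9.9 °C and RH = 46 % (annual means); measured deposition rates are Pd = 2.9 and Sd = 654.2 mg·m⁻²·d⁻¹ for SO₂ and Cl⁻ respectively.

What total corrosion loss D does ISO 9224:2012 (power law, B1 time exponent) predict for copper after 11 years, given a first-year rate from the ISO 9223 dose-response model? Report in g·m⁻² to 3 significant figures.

copper: temperature factor f = +0.126·(-19.9) = -2.5074
  sulphur-dioxide contribution → 0.008595 μm/a
  chloride contribution → 0.1903 μm/a
  ⇒ r_corr(copper) = 0.1989 μm/a
Long-term exponent b (ISO 9224 Table 2, B1) = 0.667
  D(11) = 0.1989 × 11^0.667 = 0.1989 × 4.95 = 0.9846 μm
  Mass loss = 0.9846 μm × 8.96 g/cm³ = 8.822 g·m⁻²

D(11) = 8.82 g·m⁻²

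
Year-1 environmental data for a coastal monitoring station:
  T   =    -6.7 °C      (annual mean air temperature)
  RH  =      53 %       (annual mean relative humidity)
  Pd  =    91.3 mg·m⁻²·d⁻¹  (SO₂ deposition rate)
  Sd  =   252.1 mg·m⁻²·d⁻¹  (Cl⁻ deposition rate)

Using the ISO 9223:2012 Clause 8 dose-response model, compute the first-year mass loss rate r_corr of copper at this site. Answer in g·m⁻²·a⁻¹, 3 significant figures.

r_corr = 2.41 g·m⁻²·a⁻¹

copper: T≤10 °C ⇒ hinge +0.126·(-6.7−10) = -2.1042
  Pd branch = 0.0053·Pd^0.26·e^(0.059·RH+f) = 0.04766 μm/a
  Cl⁻ term: 0.01025·252.1^0.27·exp(0.036·53+0.049·-6.7) = 0.2214
  sum: 0.04766 + 0.2214 → r_corr = 0.2691 μm/a
Convert to mass loss: 0.2691 μm/a × 8.96 g/cm³ = 2.411 g·m⁻²·a⁻¹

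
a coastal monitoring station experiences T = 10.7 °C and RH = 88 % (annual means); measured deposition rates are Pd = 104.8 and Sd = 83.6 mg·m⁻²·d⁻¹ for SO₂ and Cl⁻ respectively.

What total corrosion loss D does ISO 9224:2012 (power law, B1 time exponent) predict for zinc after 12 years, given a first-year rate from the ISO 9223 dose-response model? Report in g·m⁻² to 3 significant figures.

zinc: temperature factor f = -0.071·(0.7) = -0.0497
  Pd branch = 0.0129·Pd^0.44·e^(0.046·RH+f) = 5.445 μm/a
  Sd branch = 0.0175·Sd^0.57·e^(0.008·RH+0.085·T) = 1.095 μm/a
  sum: 5.445 + 1.095 → r_corr = 6.54 μm/a
Power-law: D(12) = r_corr · 12^0.813
  D(12) = 6.54 × 12^0.813 = 6.54 × 7.54 = 49.31 μm
  Mass loss = 49.31 μm × 7.14 g/cm³ = 352.1 g·m⁻²

D(12) = 352 g·m⁻²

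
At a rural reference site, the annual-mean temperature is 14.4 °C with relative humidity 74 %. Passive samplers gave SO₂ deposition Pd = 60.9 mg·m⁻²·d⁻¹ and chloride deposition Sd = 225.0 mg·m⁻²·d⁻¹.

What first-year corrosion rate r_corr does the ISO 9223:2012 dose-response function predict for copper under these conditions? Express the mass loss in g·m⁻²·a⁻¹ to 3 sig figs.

r_corr = 19.2 g·m⁻²·a⁻¹

copper: f(T) = -0.080·(T−10) [T>10 °C] = -0.3520
  Pd branch = 0.0053·Pd^0.26·e^(0.059·RH+f) = 0.8542 μm/a
  Sd branch = 0.01025·Sd^0.27·e^(0.036·RH+0.049·T) = 1.286 μm/a
  r_corr = 0.8542 + 1.286 = 2.14 μm/a
Convert to mass loss: 2.14 μm/a × 8.96 g/cm³ = 19.17 g·m⁻²·a⁻¹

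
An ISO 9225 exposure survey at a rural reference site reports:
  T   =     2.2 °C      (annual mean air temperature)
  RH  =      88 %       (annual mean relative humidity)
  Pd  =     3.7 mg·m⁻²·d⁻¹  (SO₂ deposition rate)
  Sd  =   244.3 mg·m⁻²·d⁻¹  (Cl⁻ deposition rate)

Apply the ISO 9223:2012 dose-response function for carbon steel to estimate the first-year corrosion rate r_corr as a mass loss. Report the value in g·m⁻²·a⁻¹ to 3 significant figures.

carbon steel: f(T) = +0.150·(T−10) [T≤10 °C] = -1.1700
  SO₂ term: 1.77·3.7^0.52·exp(0.02·88-1.1700) = 6.305
  Cl⁻ term: 0.102·244.3^0.62·exp(0.033·88+0.04·2.2) = 61.45
  r_corr = 6.305 + 61.45 = 67.75 μm/a
Convert to mass loss: 67.75 μm/a × 7.85 g/cm³ = 531.9 g·m⁻²·a⁻¹

r_corr = 532 g·m⁻²·a⁻¹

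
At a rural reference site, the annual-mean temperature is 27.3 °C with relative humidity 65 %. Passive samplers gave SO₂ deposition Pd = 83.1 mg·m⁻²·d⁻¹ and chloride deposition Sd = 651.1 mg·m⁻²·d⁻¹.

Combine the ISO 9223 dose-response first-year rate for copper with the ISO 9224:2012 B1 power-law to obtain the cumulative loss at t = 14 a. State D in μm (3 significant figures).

copper: temperature factor f = -0.080·(17.3) = -1.3840
  Pd branch = 0.0053·Pd^0.26·e^(0.059·RH+f) = 0.194 μm/a
  Sd branch = 0.01025·Sd^0.27·e^(0.036·RH+0.049·T) = 2.331 μm/a
  r_corr = 0.194 + 2.331 = 2.525 μm/a
Power-law: D(14) = r_corr · 14^0.667
  D(14) = 2.525 × 14^0.667 = 2.525 × 5.814 = 14.68 μm

D(14) = 14.7 μm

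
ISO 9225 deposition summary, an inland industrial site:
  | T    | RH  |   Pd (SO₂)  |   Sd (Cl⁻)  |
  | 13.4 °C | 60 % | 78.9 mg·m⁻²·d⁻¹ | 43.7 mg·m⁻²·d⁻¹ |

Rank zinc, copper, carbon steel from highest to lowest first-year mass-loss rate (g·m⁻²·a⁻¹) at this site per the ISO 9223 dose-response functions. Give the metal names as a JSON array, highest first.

["carbon steel", "zinc", "copper"]

zinc: f(T) = -0.071·(T−10) [T>10 °C] = -0.2414
  sulphur-dioxide contribution → 1.094 μm/a
  chloride contribution → 0.7607 μm/a
  ⇒ r_corr(zinc) = 1.855 μm/a
  mass loss = 1.855 μm/a × 7.14 g/cm³ = 13.24 g·m⁻²·a⁻¹
copper: T>10 °C ⇒ hinge -0.080·(13.4−10) = -0.2720
  sulphur-dioxide contribution → 0.4333 μm/a
  chloride contribution → 0.4752 μm/a
  ⇒ r_corr(copper) = 0.9085 μm/a
  mass loss = 0.9085 μm/a × 8.96 g/cm³ = 8.14 g·m⁻²·a⁻¹
carbon steel: f(T) = -0.054·(T−10) [T>10 °C] = -0.1836
  sulphur-dioxide contribution → 47.41 μm/a
  chloride contribution → 13.13 μm/a
  ⇒ r_corr(carbon steel) = 60.54 μm/a
  mass loss = 60.54 μm/a × 7.85 g/cm³ = 475.3 g·m⁻²·a⁻¹
Ordering by g·m⁻²·a⁻¹: carbon steel (475) > zinc (13.2) > copper (8.14)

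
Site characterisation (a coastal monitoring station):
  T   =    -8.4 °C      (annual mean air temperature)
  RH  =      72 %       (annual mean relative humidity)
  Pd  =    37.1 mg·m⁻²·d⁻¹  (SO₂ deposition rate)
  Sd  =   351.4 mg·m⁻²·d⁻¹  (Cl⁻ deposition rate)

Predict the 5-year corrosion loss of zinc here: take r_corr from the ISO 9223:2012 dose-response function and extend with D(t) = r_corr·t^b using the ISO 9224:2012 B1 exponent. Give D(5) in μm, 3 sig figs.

zinc: f(T) = +0.038·(T−10) [T≤10 °C] = -0.6992
  SO₂ term: 0.0129·37.1^0.44·exp(0.046·72-0.6992) = 0.8627
  Sd branch = 0.0175·Sd^0.57·e^(0.008·RH+0.085·T) = 0.4307 μm/a
  r_corr = 0.8627 + 0.4307 = 1.293 μm/a
Long-term exponent b (ISO 9224 Table 2, B1) = 0.813
  D(5) = 1.293 × 5^0.813 = 1.293 × 3.701 = 4.786 μm

D(5) = 4.79 μm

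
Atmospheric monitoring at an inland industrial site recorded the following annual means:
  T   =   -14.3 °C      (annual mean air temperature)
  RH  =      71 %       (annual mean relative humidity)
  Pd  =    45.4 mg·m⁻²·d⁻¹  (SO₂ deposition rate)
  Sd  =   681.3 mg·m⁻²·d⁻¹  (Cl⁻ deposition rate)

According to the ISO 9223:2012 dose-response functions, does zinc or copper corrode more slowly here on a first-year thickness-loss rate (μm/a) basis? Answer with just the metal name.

zinc: T≤10 °C ⇒ hinge +0.038·(-14.3−10) = -0.9234
  sulphur-dioxide contribution → 0.7196 μm/a
  chloride contribution → 0.3774 μm/a
  ⇒ r_corr(zinc) = 1.097 μm/a
copper: temperature factor f = +0.126·(-24.3) = -3.0618
  sulphur-dioxide contribution → 0.04412 μm/a
  chloride contribution → 0.3815 μm/a
  total first-year rate 0.4256 μm/a
Ordering by μm/a: zinc (1.1) > copper (0.426)

copper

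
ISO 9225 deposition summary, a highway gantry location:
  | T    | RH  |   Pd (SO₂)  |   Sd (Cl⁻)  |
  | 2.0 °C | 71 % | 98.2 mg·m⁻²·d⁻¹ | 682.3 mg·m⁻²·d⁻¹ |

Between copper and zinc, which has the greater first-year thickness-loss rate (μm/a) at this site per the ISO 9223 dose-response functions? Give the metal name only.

zinc

copper: f(T) = +0.126·(T−10) [T≤10 °C] = -1.0080
  Pd branch = 0.0053·Pd^0.26·e^(0.059·RH+f) = 0.4205 μm/a
  Cl⁻ term: 0.01025·682.3^0.27·exp(0.036·71+0.049·2.0) = 0.8482
  r_corr = 0.4205 + 0.8482 = 1.269 μm/a
zinc: temperature factor f = +0.038·(-8.0) = -0.3040
  SO₂ term: 0.0129·98.2^0.44·exp(0.046·71-0.3040) = 1.877
  Cl⁻ term: 0.0175·682.3^0.57·exp(0.008·71+0.085·2.0) = 1.51
  r_corr = 1.877 + 1.51 = 3.387 μm/a
Ordering by μm/a: zinc (3.39) > copper (1.27)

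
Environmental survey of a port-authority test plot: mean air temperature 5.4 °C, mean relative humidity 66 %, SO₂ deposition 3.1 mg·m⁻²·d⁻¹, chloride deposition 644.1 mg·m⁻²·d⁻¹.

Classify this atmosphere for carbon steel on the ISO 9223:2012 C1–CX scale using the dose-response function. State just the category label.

carbon steel: f(T) = +0.150·(T−10) [T≤10 °C] = -0.6900
  sulphur-dioxide contribution → 5.985 μm/a
  chloride contribution → 61.64 μm/a
  ⇒ r_corr(carbon steel) = 67.62 μm/a
67.6 μm/a falls in (50, 80] for carbon steel → category C4

C4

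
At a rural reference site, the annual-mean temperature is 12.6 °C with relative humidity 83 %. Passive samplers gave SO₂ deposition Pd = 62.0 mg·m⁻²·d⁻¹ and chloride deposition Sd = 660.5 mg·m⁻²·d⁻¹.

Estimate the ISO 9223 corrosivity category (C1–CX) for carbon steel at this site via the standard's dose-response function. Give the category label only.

CX

carbon steel: temperature factor f = -0.054·(2.6) = -0.1404
  sulphur-dioxide contribution → 69.18 μm/a
  chloride contribution → 146.3 μm/a
  total first-year rate 215.5 μm/a
ISO 9223 Table 2 (carbon steel): 200 < 216 ≤ 700 μm/a ⇒ CX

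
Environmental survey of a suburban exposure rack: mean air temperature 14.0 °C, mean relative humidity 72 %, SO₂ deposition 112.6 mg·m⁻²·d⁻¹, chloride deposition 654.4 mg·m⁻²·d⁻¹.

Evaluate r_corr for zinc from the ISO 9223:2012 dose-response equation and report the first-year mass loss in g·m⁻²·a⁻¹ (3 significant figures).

r_corr = 44.6 g·m⁻²·a⁻¹

zinc: f(T) = -0.071·(T−10) [T>10 °C] = -0.2840
  SO₂ term: 0.0129·112.6^0.44·exp(0.046·72-0.2840) = 2.13
  Sd branch = 0.0175·Sd^0.57·e^(0.008·RH+0.085·T) = 4.121 μm/a
  r_corr = 2.13 + 4.121 = 6.251 μm/a
Convert to mass loss: 6.251 μm/a × 7.14 g/cm³ = 44.63 g·m⁻²·a⁻¹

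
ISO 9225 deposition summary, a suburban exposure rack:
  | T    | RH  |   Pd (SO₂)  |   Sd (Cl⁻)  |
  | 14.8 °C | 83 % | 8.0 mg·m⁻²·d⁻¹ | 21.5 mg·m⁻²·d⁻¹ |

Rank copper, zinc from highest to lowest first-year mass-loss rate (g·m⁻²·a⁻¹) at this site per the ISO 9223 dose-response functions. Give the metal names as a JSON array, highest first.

copper: f(T) = -0.080·(T−10) [T>10 °C] = -0.3840
  SO₂ term: 0.0053·8.0^0.26·exp(0.059·83-0.3840) = 0.8299
  Cl⁻ term: 0.01025·21.5^0.27·exp(0.036·83+0.049·14.8) = 0.9618
  r_corr = 0.8299 + 0.9618 = 1.792 μm/a
  mass loss = 1.792 μm/a × 8.96 g/cm³ = 16.05 g·m⁻²·a⁻¹
zinc: temperature factor f = -0.071·(4.8) = -0.3408
  Pd branch = 0.0129·Pd^0.44·e^(0.046·RH+f) = 1.043 μm/a
  Sd branch = 0.0175·Sd^0.57·e^(0.008·RH+0.085·T) = 0.6875 μm/a
  sum: 1.043 + 0.6875 → r_corr = 1.73 μm/a
  mass loss = 1.73 μm/a × 7.14 g/cm³ = 12.35 g·m⁻²·a⁻¹
Ordering by g·m⁻²·a⁻¹: copper (16.1) > zinc (12.4)

["copper", "zinc"]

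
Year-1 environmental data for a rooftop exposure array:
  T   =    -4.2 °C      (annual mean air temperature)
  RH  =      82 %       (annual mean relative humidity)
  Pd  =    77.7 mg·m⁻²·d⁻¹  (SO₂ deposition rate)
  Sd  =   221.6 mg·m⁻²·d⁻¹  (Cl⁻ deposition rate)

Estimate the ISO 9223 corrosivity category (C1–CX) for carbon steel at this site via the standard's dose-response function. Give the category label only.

carbon steel: T≤10 °C ⇒ hinge +0.150·(-4.2−10) = -2.1300
  SO₂ term: 1.77·77.7^0.52·exp(0.02·82-2.1300) = 10.43
  Cl⁻ term: 0.102·221.6^0.62·exp(0.033·82+0.04·-4.2) = 36.74
  sum: 10.43 + 36.74 → r_corr = 47.16 μm/a
47.2 μm/a falls in (25, 50] for carbon steel → category C3

C3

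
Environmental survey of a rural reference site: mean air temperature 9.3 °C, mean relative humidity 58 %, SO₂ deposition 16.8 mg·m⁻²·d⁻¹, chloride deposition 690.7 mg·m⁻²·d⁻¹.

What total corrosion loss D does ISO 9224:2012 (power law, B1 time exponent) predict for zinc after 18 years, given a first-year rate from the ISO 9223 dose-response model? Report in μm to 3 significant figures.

D(18) = 33.3 μm

zinc: T≤10 °C ⇒ hinge +0.038·(9.3−10) = -0.0266
  Pd branch = 0.0129·Pd^0.44·e^(0.046·RH+f) = 0.6264 μm/a
  Cl⁻ term: 0.0175·690.7^0.57·exp(0.008·58+0.085·9.3) = 2.548
  r_corr = 0.6264 + 2.548 = 3.175 μm/a
Power-law: D(18) = r_corr · 18^0.813
  D(18) = 3.175 × 18^0.813 = 3.175 × 10.48 = 33.28 μm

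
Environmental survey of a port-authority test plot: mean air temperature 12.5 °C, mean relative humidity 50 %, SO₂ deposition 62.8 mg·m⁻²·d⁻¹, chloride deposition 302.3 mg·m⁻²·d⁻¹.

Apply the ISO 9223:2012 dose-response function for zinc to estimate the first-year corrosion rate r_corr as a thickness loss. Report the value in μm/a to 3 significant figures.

r_corr = 2.63 μm/a

zinc: f(T) = -0.071·(T−10) [T>10 °C] = -0.1775
  Pd branch = 0.0129·Pd^0.44·e^(0.046·RH+f) = 0.666 μm/a
  Sd branch = 0.0175·Sd^0.57·e^(0.008·RH+0.085·T) = 1.959 μm/a
  sum: 0.666 + 1.959 → r_corr = 2.625 μm/a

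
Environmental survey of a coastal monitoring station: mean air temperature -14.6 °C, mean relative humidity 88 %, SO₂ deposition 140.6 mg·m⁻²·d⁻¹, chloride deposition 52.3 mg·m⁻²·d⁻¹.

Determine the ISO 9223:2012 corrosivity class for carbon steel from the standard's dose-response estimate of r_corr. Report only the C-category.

carbon steel: f(T) = +0.150·(T−10) [T≤10 °C] = -3.6900
  SO₂ term: 1.77·140.6^0.52·exp(0.02·88-3.6900) = 3.363
  Cl⁻ term: 0.102·52.3^0.62·exp(0.033·88+0.04·-14.6) = 12.07
  r_corr = 3.363 + 12.07 = 15.43 μm/a
ISO 9223 Table 2 (carbon steel): 1.3 < 15.4 ≤ 25 μm/a ⇒ C2

C2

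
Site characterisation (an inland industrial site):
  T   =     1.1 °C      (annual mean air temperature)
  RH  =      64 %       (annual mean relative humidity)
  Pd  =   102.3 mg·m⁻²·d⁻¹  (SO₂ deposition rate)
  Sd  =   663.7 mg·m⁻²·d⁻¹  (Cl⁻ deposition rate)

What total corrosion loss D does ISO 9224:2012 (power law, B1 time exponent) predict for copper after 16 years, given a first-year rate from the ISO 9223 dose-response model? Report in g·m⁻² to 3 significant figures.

D(16) = 50.0 g·m⁻²

copper: temperature factor f = +0.126·(-8.9) = -1.1214
  SO₂ term: 0.0053·102.3^0.26·exp(0.059·64-1.1214) = 0.251
  Sd branch = 0.01025·Sd^0.27·e^(0.036·RH+0.049·T) = 0.6262 μm/a
  r_corr = 0.251 + 0.6262 = 0.8772 μm/a
Long-term exponent b (ISO 9224 Table 2, B1) = 0.667
  D(16) = 0.8772 × 16^0.667 = 0.8772 × 6.355 = 5.575 μm
  Mass loss = 5.575 μm × 8.96 g/cm³ = 49.95 g·m⁻²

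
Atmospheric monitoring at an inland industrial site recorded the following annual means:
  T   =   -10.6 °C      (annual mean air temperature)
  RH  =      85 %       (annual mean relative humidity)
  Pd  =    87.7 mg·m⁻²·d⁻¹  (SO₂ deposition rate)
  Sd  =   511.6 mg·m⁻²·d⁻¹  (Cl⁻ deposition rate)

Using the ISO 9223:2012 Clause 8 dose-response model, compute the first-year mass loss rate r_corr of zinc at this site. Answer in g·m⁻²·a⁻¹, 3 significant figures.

r_corr = 18.5 g·m⁻²·a⁻¹

zinc: temperature factor f = +0.038·(-20.6) = -0.7828
  Pd branch = 0.0129·Pd^0.44·e^(0.046·RH+f) = 2.107 μm/a
  Sd branch = 0.0175·Sd^0.57·e^(0.008·RH+0.085·T) = 0.4911 μm/a
  r_corr = 2.107 + 0.4911 = 2.598 μm/a
Convert to mass loss: 2.598 μm/a × 7.14 g/cm³ = 18.55 g·m⁻²·a⁻¹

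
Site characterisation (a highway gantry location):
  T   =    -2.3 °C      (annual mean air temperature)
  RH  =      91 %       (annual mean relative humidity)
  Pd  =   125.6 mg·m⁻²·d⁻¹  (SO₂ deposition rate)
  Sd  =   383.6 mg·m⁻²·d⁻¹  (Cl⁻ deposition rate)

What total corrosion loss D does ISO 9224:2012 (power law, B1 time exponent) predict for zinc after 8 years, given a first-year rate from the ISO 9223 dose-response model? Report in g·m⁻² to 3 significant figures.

D(8) = 207 g·m⁻²

zinc: f(T) = +0.038·(T−10) [T≤10 °C] = -0.4674
  SO₂ term: 0.0129·125.6^0.44·exp(0.046·91-0.4674) = 4.458
  Cl⁻ term: 0.0175·383.6^0.57·exp(0.008·91+0.085·-2.3) = 0.8853
  r_corr = 4.458 + 0.8853 = 5.343 μm/a
ISO 9224: D(t) = r_corr · t^b with b = 0.813 (zinc, B1)
  D(8) = 5.343 × 8^0.813 = 5.343 × 5.423 = 28.97 μm
  Mass loss = 28.97 μm × 7.14 g/cm³ = 206.9 g·m⁻²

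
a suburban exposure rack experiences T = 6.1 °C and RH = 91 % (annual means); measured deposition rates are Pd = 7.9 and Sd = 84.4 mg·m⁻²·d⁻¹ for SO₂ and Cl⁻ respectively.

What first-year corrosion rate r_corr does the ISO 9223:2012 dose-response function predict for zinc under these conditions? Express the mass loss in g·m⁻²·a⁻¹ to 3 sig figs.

zinc: f(T) = +0.038·(T−10) [T≤10 °C] = -0.1482
  Pd branch = 0.0129·Pd^0.44·e^(0.046·RH+f) = 1.816 μm/a
  Cl⁻ term: 0.0175·84.4^0.57·exp(0.008·91+0.085·6.1) = 0.7628
  r_corr = 1.816 + 0.7628 = 2.579 μm/a
Convert to mass loss: 2.579 μm/a × 7.14 g/cm³ = 18.41 g·m⁻²·a⁻¹

r_corr = 18.4 g·m⁻²·a⁻¹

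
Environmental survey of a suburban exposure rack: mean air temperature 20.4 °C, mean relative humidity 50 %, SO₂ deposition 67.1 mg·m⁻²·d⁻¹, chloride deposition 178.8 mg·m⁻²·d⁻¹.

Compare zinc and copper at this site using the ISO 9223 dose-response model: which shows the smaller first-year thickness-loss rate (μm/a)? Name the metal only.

copper

zinc: temperature factor f = -0.071·(10.4) = -0.7384
  sulphur-dioxide contribution → 0.3913 μm/a
  chloride contribution → 2.842 μm/a
  ⇒ r_corr(zinc) = 3.234 μm/a
copper: temperature factor f = -0.080·(10.4) = -0.8320
  sulphur-dioxide contribution → 0.1315 μm/a
  chloride contribution → 0.6835 μm/a
  ⇒ r_corr(copper) = 0.815 μm/a
Ordering by μm/a: zinc (3.23) > copper (0.815)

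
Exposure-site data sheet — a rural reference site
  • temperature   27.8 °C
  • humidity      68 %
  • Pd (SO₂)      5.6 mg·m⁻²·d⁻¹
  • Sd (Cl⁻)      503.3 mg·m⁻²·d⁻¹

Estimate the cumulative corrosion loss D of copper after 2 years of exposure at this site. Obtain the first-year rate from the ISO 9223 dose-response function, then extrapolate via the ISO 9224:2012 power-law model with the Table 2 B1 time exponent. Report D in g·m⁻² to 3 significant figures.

copper: temperature factor f = -0.080·(17.8) = -1.4240
  SO₂ term: 0.0053·5.6^0.26·exp(0.059·68-1.4240) = 0.1103
  Cl⁻ term: 0.01025·503.3^0.27·exp(0.036·68+0.049·27.8) = 2.483
  sum: 0.1103 + 2.483 → r_corr = 2.593 μm/a
Power-law: D(2) = r_corr · 2^0.667
  D(2) = 2.593 × 2^0.667 = 2.593 × 1.588 = 4.118 μm
  Mass loss = 4.118 μm × 8.96 g/cm³ = 36.89 g·m⁻²

D(2) = 36.9 g·m⁻²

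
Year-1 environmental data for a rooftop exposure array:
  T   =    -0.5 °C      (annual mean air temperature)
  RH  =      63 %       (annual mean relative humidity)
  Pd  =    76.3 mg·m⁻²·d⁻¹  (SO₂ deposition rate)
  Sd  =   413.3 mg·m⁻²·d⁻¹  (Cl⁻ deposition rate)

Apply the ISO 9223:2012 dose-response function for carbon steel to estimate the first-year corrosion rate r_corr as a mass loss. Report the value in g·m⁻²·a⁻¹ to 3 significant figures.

carbon steel: f(T) = +0.150·(T−10) [T≤10 °C] = -1.5750
  sulphur-dioxide contribution → 12.31 μm/a
  chloride contribution → 33.49 μm/a
  ⇒ r_corr(carbon steel) = 45.79 μm/a
Convert to mass loss: 45.79 μm/a × 7.85 g/cm³ = 359.5 g·m⁻²·a⁻¹

r_corr = 359 g·m⁻²·a⁻¹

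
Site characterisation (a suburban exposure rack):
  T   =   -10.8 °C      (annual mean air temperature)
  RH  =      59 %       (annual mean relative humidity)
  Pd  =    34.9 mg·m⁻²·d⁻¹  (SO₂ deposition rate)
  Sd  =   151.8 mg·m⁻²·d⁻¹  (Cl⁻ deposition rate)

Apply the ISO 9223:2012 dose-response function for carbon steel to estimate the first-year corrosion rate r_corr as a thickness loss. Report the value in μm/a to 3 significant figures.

r_corr = 12.1 μm/a

carbon steel: T≤10 °C ⇒ hinge +0.150·(-10.8−10) = -3.1200
  Pd branch = 1.77·Pd^0.52·e^(0.02·RH+f) = 1.613 μm/a
  Cl⁻ term: 0.102·151.8^0.62·exp(0.033·59+0.04·-10.8) = 10.45
  sum: 1.613 + 10.45 → r_corr = 12.06 μm/a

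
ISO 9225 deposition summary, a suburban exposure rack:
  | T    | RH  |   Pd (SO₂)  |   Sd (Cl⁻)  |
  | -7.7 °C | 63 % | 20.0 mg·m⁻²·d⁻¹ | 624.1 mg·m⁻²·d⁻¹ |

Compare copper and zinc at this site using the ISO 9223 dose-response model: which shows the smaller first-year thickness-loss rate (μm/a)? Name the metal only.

copper

copper: T≤10 °C ⇒ hinge +0.126·(-7.7−10) = -2.2302
  sulphur-dioxide contribution → 0.05108 μm/a
  chloride contribution → 0.386 μm/a
  ⇒ r_corr(copper) = 0.4371 μm/a
zinc: f(T) = +0.038·(T−10) [T≤10 °C] = -0.6726
  sulphur-dioxide contribution → 0.4462 μm/a
  chloride contribution → 0.5902 μm/a
  ⇒ r_corr(zinc) = 1.036 μm/a
Ordering by μm/a: zinc (1.04) > copper (0.437)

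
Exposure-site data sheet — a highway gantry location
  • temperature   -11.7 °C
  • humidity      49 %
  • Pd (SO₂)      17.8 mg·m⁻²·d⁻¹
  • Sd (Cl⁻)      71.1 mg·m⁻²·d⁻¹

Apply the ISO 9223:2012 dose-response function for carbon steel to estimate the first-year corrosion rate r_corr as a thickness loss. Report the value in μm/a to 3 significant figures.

r_corr = 5.34 μm/a

carbon steel: temperature factor f = +0.150·(-21.7) = -3.2550
  sulphur-dioxide contribution → 0.8132 μm/a
  chloride contribution → 4.527 μm/a
  total first-year rate 5.34 μm/a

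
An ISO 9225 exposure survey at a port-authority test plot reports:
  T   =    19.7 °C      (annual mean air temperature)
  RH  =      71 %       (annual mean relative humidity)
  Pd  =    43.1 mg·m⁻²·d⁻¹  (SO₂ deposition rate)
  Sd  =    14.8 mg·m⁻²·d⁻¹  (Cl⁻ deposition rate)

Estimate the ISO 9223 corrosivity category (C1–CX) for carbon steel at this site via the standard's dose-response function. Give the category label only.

C3

carbon steel: temperature factor f = -0.054·(9.7) = -0.5238
  sulphur-dioxide contribution → 30.7 μm/a
  chloride contribution → 12.41 μm/a
  ⇒ r_corr(carbon steel) = 43.11 μm/a
ISO 9223 Table 2 (carbon steel): 25 < 43.1 ≤ 50 μm/a ⇒ C3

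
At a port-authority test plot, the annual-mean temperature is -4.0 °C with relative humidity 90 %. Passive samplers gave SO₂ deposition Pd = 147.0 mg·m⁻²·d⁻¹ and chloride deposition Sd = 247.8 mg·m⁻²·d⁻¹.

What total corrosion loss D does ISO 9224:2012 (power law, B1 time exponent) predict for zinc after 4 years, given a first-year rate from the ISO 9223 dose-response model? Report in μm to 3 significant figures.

zinc: f(T) = +0.038·(T−10) [T≤10 °C] = -0.5320
  sulphur-dioxide contribution → 4.277 μm/a
  chloride contribution → 0.5925 μm/a
  ⇒ r_corr(zinc) = 4.87 μm/a
ISO 9224: D(t) = r_corr · t^b with b = 0.813 (zinc, B1)
  D(4) = 4.87 × 4^0.813 = 4.87 × 3.087 = 15.03 μm

D(4) = 15.0 μm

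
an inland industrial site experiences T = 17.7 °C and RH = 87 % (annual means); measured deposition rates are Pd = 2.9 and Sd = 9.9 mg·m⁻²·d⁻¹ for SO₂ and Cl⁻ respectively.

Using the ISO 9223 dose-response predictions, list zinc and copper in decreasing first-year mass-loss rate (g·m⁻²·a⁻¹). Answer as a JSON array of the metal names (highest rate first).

zinc: temperature factor f = -0.071·(7.7) = -0.5467
  sulphur-dioxide contribution → 0.6526 μm/a
  chloride contribution → 0.5837 μm/a
  ⇒ r_corr(zinc) = 1.236 μm/a
  mass loss = 1.236 μm/a × 7.14 g/cm³ = 8.828 g·m⁻²·a⁻¹
copper: temperature factor f = -0.080·(7.7) = -0.6160
  sulphur-dioxide contribution → 0.64 μm/a
  chloride contribution → 1.039 μm/a
  total first-year rate 1.679 μm/a
  mass loss = 1.679 μm/a × 8.96 g/cm³ = 15.04 g·m⁻²·a⁻¹
Ordering by g·m⁻²·a⁻¹: copper (15) > zinc (8.83)

["copper", "zinc"]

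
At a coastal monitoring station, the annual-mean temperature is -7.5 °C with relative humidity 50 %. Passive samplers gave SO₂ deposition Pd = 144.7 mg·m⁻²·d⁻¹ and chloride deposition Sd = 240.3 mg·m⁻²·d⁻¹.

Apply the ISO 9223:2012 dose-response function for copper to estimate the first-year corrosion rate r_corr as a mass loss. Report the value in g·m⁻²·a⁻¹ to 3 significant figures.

r_corr = 2.05 g·m⁻²·a⁻¹

copper: T≤10 °C ⇒ hinge +0.126·(-7.5−10) = -2.2050
  Pd branch = 0.0053·Pd^0.26·e^(0.059·RH+f) = 0.0407 μm/a
  Cl⁻ term: 0.01025·240.3^0.27·exp(0.036·50+0.049·-7.5) = 0.1886
  r_corr = 0.0407 + 0.1886 = 0.2293 μm/a
Convert to mass loss: 0.2293 μm/a × 8.96 g/cm³ = 2.055 g·m⁻²·a⁻¹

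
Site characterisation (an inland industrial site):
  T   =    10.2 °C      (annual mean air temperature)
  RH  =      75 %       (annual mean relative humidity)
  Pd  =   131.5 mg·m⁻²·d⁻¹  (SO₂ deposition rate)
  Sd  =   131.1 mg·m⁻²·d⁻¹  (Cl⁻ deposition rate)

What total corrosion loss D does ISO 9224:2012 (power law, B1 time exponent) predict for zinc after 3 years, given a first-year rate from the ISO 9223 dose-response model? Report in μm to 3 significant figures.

D(3) = 11.4 μm

zinc: f(T) = -0.071·(T−10) [T>10 °C] = -0.0142
  sulphur-dioxide contribution → 3.428 μm/a
  chloride contribution → 1.222 μm/a
  ⇒ r_corr(zinc) = 4.651 μm/a
Power-law: D(3) = r_corr · 3^0.813
  D(3) = 4.651 × 3^0.813 = 4.651 × 2.443 = 11.36 μm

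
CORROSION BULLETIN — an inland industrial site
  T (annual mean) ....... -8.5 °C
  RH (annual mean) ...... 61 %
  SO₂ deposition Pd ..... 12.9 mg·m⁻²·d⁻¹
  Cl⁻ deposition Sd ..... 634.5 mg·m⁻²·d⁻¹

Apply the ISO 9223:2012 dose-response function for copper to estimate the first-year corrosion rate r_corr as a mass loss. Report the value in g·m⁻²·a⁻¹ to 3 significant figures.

r_corr = 3.44 g·m⁻²·a⁻¹

copper: temperature factor f = +0.126·(-18.5) = -2.3310
  SO₂ term: 0.0053·12.9^0.26·exp(0.059·61-2.3310) = 0.03662
  Cl⁻ term: 0.01025·634.5^0.27·exp(0.036·61+0.049·-8.5) = 0.3469
  r_corr = 0.03662 + 0.3469 = 0.3835 μm/a
Convert to mass loss: 0.3835 μm/a × 8.96 g/cm³ = 3.436 g·m⁻²·a⁻¹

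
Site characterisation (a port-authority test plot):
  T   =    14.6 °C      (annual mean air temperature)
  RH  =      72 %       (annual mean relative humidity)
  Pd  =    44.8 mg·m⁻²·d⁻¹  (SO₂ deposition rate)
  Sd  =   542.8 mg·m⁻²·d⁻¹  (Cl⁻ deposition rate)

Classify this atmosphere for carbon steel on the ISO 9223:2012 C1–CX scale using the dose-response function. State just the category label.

C5

carbon steel: temperature factor f = -0.054·(4.6) = -0.2484
  Pd branch = 1.77·Pd^0.52·e^(0.02·RH+f) = 42.09 μm/a
  Cl⁻ term: 0.102·542.8^0.62·exp(0.033·72+0.04·14.6) = 97.63
  sum: 42.09 + 97.63 → r_corr = 139.7 μm/a
140 μm/a falls in (80, 200] for carbon steel → category C5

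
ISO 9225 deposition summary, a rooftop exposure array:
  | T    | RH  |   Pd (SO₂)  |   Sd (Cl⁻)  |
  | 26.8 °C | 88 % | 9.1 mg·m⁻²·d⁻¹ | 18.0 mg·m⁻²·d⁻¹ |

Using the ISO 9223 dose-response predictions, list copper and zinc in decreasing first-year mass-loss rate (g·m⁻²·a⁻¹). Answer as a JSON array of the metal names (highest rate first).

copper: T>10 °C ⇒ hinge -0.080·(26.8−10) = -1.3440
  sulphur-dioxide contribution → 0.4414 μm/a
  chloride contribution → 1.976 μm/a
  total first-year rate 2.417 μm/a
  mass loss = 2.417 μm/a × 8.96 g/cm³ = 21.66 g·m⁻²·a⁻¹
zinc: f(T) = -0.071·(T−10) [T>10 °C] = -1.1928
  sulphur-dioxide contribution → 0.5923 μm/a
  chloride contribution → 1.793 μm/a
  ⇒ r_corr(zinc) = 2.385 μm/a
  mass loss = 2.385 μm/a × 7.14 g/cm³ = 17.03 g·m⁻²·a⁻¹
Ordering by g·m⁻²·a⁻¹: copper (21.7) > zinc (17)

["copper", "zinc"]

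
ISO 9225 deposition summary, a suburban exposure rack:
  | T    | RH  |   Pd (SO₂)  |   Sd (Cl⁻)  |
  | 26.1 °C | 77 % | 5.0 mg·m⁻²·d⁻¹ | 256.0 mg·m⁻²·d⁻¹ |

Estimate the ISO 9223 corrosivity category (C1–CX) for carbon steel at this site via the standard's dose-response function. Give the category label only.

C5

carbon steel: T>10 °C ⇒ hinge -0.054·(26.1−10) = -0.8694
  SO₂ term: 1.77·5.0^0.52·exp(0.02·77-0.8694) = 7.992
  Cl⁻ term: 0.102·256.0^0.62·exp(0.033·77+0.04·26.1) = 114.5
  r_corr = 7.992 + 114.5 = 122.5 μm/a
Category bounds: 80…200 μm/a bracket r_corr ⇒ C5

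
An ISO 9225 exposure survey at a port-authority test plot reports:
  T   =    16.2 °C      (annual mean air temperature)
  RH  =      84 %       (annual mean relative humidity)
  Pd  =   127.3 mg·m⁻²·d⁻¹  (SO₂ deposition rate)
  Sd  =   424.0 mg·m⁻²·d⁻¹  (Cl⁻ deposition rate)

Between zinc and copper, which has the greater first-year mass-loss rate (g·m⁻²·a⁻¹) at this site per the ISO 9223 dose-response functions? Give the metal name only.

zinc: temperature factor f = -0.071·(6.2) = -0.4402
  Pd branch = 0.0129·Pd^0.44·e^(0.046·RH+f) = 3.339 μm/a
  Sd branch = 0.0175·Sd^0.57·e^(0.008·RH+0.085·T) = 4.271 μm/a
  sum: 3.339 + 4.271 → r_corr = 7.61 μm/a
  mass loss = 7.61 μm/a × 7.14 g/cm³ = 54.34 g·m⁻²·a⁻¹
copper: temperature factor f = -0.080·(6.2) = -0.4960
  SO₂ term: 0.0053·127.3^0.26·exp(0.059·84-0.4960) = 1.616
  Cl⁻ term: 0.01025·424.0^0.27·exp(0.036·84+0.049·16.2) = 2.389
  r_corr = 1.616 + 2.389 = 4.005 μm/a
  mass loss = 4.005 μm/a × 8.96 g/cm³ = 35.88 g·m⁻²·a⁻¹
Ordering by g·m⁻²·a⁻¹: zinc (54.3) > copper (35.9)

zinc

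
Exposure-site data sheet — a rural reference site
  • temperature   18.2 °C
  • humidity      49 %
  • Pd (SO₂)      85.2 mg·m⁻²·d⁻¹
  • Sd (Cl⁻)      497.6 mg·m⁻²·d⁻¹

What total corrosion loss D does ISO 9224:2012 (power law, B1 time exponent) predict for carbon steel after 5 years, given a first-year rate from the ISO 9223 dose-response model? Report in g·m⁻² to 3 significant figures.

D(5) = 1.47e+03 g·m⁻²

carbon steel: f(T) = -0.054·(T−10) [T>10 °C] = -0.4428
  SO₂ term: 1.77·85.2^0.52·exp(0.02·49-0.4428) = 30.56
  Sd branch = 0.102·Sd^0.62·e^(0.033·RH+0.04·T) = 50.01 μm/a
  r_corr = 30.56 + 50.01 = 80.57 μm/a
Power-law: D(5) = r_corr · 5^0.523
  D(5) = 80.57 × 5^0.523 = 80.57 × 2.32 = 187 μm
  Mass loss = 187 μm × 7.85 g/cm³ = 1468 g·m⁻²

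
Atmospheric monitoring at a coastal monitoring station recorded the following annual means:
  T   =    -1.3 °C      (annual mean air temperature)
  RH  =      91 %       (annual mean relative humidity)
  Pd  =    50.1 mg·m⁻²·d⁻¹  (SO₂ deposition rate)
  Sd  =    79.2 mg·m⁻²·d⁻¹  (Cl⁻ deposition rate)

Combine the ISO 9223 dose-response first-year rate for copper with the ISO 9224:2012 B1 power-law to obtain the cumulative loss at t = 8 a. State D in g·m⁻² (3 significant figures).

copper: temperature factor f = +0.126·(-11.3) = -1.4238
  Pd branch = 0.0053·Pd^0.26·e^(0.059·RH+f) = 0.7579 μm/a
  Sd branch = 0.01025·Sd^0.27·e^(0.036·RH+0.049·T) = 0.8288 μm/a
  sum: 0.7579 + 0.8288 → r_corr = 1.587 μm/a
Power-law: D(8) = r_corr · 8^0.667
  D(8) = 1.587 × 8^0.667 = 1.587 × 4.003 = 6.351 μm
  Mass loss = 6.351 μm × 8.96 g/cm³ = 56.91 g·m⁻²

D(8) = 56.9 g·m⁻²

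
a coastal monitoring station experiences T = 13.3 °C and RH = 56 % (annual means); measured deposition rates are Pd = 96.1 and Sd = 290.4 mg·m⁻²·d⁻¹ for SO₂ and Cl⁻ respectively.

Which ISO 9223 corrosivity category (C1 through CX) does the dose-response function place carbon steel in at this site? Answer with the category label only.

carbon steel: temperature factor f = -0.054·(3.3) = -0.1782
  Pd branch = 1.77·Pd^0.52·e^(0.02·RH+f) = 48.75 μm/a
  Cl⁻ term: 0.102·290.4^0.62·exp(0.033·56+0.04·13.3) = 37.09
  r_corr = 48.75 + 37.09 = 85.85 μm/a
85.8 μm/a falls in (80, 200] for carbon steel → category C5

C5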